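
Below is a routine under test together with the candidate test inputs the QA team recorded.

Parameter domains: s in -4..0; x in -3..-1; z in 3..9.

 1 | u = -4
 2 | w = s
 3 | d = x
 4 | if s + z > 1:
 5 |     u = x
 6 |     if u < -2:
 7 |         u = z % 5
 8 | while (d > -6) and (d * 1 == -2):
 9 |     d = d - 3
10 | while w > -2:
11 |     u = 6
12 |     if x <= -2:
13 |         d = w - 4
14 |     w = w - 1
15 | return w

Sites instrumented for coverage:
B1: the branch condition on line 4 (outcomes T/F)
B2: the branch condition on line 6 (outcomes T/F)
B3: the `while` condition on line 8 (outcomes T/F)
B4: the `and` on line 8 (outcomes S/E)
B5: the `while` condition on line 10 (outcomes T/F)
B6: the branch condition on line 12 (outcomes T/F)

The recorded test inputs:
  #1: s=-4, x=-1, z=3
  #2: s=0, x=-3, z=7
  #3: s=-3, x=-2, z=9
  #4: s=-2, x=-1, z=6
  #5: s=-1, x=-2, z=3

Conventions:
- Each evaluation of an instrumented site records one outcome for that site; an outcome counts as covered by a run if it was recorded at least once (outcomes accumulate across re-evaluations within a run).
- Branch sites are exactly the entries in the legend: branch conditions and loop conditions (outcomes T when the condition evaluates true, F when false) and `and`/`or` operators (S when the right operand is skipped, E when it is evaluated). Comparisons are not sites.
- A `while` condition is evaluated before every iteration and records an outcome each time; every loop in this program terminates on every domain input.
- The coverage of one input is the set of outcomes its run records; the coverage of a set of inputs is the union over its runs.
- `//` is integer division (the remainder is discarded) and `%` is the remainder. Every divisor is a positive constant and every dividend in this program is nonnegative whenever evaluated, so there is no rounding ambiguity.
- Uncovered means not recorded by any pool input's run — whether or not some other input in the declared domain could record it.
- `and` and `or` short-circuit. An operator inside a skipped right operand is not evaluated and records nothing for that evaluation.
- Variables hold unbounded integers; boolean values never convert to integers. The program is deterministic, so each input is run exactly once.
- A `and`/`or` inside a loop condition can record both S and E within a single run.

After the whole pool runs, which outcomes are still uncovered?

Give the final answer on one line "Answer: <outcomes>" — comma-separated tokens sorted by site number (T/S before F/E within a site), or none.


run #1 (s=-4, x=-1, z=3) runs B1->F, B4->E, B3->F, B5->F; records B1=F, B3=F, B4=E, B5=F
run #2 (s=0, x=-3, z=7) runs B1->T, B2->T, B4->E, B3->F, B5->T, B6->T, B5->T, B6->T, B5->F; records B1=T, B2=T, B3=F, B4=E, B5=T, B5=F, B6=T
run #3 (s=-3, x=-2, z=9) runs B1->T, B2->F, B4->E, B3->T, B4->E, B3->F, B5->F; records B1=T, B2=F, B3=T, B3=F, B4=E, B5=F
run #4 (s=-2, x=-1, z=6) runs B1->T, B2->F, B4->E, B3->F, B5->F; records B1=T, B2=F, B3=F, B4=E, B5=F
run #5 (s=-1, x=-2, z=3) runs B1->T, B2->F, B4->E, B3->T, B4->E, B3->F, B5->T, B6->T, B5->F; records B1=T, B2=F, B3=T, B3=F, B4=E, B5=T, B5=F, B6=T
union over the pool: B1=T, B1=F, B2=T, B2=F, B3=T, B3=F, B4=E, B5=T, B5=F, B6=T
uncovered (2 of 12): B4=S, B6=F
Answer: B4=S, B6=F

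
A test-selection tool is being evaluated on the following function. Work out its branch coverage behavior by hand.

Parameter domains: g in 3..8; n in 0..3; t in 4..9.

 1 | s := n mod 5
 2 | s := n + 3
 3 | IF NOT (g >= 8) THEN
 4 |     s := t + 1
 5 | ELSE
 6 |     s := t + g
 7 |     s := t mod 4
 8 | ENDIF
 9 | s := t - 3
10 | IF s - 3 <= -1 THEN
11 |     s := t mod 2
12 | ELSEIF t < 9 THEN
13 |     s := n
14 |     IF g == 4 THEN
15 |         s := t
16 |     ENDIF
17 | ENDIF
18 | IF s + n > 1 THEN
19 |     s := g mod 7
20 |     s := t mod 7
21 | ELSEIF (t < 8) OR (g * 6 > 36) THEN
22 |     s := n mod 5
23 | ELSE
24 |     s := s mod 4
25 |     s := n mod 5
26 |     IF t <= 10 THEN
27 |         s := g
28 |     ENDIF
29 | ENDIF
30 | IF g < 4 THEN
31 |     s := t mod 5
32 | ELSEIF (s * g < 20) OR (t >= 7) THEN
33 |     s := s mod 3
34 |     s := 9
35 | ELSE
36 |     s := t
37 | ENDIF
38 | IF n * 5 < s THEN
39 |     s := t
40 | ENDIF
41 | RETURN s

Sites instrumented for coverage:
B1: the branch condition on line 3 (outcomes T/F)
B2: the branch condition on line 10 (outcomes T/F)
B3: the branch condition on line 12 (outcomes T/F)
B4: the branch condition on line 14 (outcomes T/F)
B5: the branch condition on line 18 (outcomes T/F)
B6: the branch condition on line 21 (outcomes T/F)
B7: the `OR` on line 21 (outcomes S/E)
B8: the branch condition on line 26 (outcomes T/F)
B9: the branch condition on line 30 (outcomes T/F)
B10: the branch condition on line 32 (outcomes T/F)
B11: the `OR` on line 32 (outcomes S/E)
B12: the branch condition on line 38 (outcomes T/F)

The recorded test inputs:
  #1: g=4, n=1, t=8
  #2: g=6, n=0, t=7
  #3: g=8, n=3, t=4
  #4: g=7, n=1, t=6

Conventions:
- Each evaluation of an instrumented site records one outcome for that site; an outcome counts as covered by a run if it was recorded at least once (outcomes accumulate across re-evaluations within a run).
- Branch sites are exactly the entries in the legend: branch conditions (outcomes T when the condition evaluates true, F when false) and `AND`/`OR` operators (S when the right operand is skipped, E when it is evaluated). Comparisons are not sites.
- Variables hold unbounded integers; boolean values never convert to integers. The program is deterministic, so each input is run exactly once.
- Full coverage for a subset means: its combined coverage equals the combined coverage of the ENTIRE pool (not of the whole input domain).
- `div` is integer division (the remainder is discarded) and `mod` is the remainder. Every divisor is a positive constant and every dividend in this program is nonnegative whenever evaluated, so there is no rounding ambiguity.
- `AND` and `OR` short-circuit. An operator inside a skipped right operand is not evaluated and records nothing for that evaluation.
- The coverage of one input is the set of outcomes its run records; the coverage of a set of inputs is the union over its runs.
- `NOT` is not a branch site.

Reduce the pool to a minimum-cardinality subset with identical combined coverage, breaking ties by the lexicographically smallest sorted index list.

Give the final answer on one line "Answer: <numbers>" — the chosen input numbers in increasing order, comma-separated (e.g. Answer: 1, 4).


#1 (g=4, n=1, t=8) -> B1->T, B2->F, B3->T, B4->T, B5->T, B9->F, B11->S, B10->T, B12->T; covered: B1=T, B2=F, B3=T, B4=T, B5=T, B9=F, B10=T, B11=S, B12=T
#2 (g=6, n=0, t=7) -> B1->T, B2->F, B3->T, B4->F, B5->F, B7->S, B6->T, B9->F, B11->S, B10->T, B12->T; covered: B1=T, B2=F, B3=T, B4=F, B5=F, B6=T, B7=S, B9=F, B10=T, B11=S, B12=T
#3 (g=8, n=3, t=4) -> B1->F, B2->T, B5->T, B9->F, B11->E, B10->F, B12->F; covered: B1=F, B2=T, B5=T, B9=F, B10=F, B11=E, B12=F
#4 (g=7, n=1, t=6) -> B1->T, B2->F, B3->T, B4->F, B5->T, B9->F, B11->E, B10->F, B12->T; covered: B1=T, B2=F, B3=T, B4=F, B5=T, B9=F, B10=F, B11=E, B12=T
together the pool reaches 18 outcomes: B1=T, B1=F, B2=T, B2=F, B3=T, B4=T, B4=F, B5=T, B5=F, B6=T, B7=S, B9=F, B10=T, B10=F, B11=S, B11=E, B12=T, B12=F
no size-1 subset reaches all 18 outcomes (best union: 11/18)
no size-2 subset reaches all 18 outcomes (best union: 17/18)
the canonical winner is {1, 2, 3}: size 3, full 18-outcome coverage, earliest index list among size-3 covers
Answer: 1, 2, 3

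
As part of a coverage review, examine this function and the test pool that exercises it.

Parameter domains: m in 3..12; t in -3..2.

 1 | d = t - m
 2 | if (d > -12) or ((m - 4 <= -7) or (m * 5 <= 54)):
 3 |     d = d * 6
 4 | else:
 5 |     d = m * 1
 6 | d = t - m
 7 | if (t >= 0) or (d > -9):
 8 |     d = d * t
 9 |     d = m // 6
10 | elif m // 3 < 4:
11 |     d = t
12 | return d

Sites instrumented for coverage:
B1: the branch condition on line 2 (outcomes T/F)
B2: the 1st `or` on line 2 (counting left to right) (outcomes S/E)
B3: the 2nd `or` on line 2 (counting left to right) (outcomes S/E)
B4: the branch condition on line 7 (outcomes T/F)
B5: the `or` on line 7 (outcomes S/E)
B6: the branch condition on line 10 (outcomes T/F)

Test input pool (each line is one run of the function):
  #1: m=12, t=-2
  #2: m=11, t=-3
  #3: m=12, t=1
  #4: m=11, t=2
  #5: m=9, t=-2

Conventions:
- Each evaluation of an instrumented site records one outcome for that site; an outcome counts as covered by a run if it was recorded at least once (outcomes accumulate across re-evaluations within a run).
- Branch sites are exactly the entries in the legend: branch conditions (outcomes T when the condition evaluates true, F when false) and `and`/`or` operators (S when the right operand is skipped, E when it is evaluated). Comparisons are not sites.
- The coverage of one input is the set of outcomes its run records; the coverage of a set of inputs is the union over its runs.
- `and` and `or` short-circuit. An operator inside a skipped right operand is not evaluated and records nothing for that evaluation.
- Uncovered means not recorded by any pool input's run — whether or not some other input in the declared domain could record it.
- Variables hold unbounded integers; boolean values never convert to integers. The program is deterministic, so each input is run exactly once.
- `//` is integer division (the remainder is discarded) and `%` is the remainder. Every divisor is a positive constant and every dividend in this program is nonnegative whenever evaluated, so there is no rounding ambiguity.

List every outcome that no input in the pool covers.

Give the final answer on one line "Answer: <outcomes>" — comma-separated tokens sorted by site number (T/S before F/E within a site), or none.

run #1 (m=12, t=-2) records B1=F, B2=E, B3=E, B4=F, B5=E, B6=F
run #2 (m=11, t=-3) records B1=F, B2=E, B3=E, B4=F, B5=E, B6=T
run #3 (m=12, t=1) records B1=T, B2=S, B4=T, B5=S
run #4 (m=11, t=2) records B1=T, B2=S, B4=T, B5=S
run #5 (m=9, t=-2) records B1=T, B2=S, B4=F, B5=E, B6=T
union over the pool: B1=T, B1=F, B2=S, B2=E, B3=E, B4=T, B4=F, B5=S, B5=E, B6=T, B6=F
uncovered (1 of 12): B3=S

Answer: B3=S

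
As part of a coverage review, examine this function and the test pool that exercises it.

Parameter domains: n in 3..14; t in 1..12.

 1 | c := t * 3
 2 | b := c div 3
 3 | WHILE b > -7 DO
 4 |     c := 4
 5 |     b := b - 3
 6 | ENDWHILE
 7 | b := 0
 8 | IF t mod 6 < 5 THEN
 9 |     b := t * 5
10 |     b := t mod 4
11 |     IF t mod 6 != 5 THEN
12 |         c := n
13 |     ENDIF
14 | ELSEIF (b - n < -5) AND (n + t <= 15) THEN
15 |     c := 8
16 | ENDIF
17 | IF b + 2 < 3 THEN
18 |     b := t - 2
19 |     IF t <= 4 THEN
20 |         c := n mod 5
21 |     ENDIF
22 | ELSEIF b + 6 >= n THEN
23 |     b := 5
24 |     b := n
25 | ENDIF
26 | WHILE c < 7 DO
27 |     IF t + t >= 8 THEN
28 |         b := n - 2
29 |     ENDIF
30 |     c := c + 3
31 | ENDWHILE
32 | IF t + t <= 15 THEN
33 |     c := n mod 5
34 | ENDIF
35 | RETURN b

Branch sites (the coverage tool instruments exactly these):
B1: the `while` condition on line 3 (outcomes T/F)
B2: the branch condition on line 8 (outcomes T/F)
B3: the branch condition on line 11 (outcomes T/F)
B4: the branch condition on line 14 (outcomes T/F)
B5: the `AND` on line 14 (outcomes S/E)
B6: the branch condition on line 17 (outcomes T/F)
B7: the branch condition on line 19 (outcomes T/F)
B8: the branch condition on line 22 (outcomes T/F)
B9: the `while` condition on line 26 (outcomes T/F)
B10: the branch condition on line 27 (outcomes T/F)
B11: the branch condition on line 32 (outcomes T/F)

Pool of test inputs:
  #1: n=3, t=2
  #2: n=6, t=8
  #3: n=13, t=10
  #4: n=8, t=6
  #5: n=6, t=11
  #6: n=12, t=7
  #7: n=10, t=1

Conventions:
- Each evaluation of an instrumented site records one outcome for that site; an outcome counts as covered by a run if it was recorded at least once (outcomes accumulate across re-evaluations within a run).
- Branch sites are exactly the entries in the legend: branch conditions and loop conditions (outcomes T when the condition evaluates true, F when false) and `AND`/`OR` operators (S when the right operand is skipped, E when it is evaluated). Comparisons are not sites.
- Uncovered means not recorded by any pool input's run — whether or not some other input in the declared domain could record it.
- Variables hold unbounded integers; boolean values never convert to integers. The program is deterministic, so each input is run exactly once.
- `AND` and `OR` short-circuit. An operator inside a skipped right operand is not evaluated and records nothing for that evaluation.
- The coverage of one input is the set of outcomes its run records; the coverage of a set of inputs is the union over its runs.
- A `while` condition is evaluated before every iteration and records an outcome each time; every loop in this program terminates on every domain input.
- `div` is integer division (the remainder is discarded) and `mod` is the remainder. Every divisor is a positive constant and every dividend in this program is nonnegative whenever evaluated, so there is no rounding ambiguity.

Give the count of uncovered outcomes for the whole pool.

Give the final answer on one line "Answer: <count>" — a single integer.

input #1 (n=3, t=2): events B1->T, B1->T, B1->T, B1->F, B2->T, B3->T, B6->F, B8->T, B9->T, B10->F, B9->T, B10->F, B9->F, B11->T; covers B1=T, B1=F, B2=T, B3=T, B6=F, B8=T, B9=T, B9=F, B10=F, B11=T
input #2 (n=6, t=8): events B1->T, B1->T, B1->T, B1->T, B1->T, B1->F, B2->T, B3->T, B6->T, B7->F, B9->T, B10->T, B9->F, B11->F; covers B1=T, B1=F, B2=T, B3=T, B6=T, B7=F, B9=T, B9=F, B10=T, B11=F
input #3 (n=13, t=10): events B1->T, B1->T, B1->T, B1->T, B1->T, B1->T, B1->F, B2->T, B3->T, B6->F, B8->F, B9->F, B11->F; covers B1=T, B1=F, B2=T, B3=T, B6=F, B8=F, B9=F, B11=F
input #4 (n=8, t=6): events B1->T, B1->T, B1->T, B1->T, B1->T, B1->F, B2->T, B3->T, B6->F, B8->T, B9->F, B11->T; covers B1=T, B1=F, B2=T, B3=T, B6=F, B8=T, B9=F, B11=T
input #5 (n=6, t=11): events B1->T, B1->T, B1->T, B1->T, B1->T, B1->T, B1->F, B2->F, B5->E, B4->F, B6->T, B7->F, B9->T, B10->T, ...; covers B1=T, B1=F, B2=F, B4=F, B5=E, B6=T, B7=F, B9=T, B9=F, B10=T, B11=F
input #6 (n=12, t=7): events B1->T, B1->T, B1->T, B1->T, B1->T, B1->F, B2->T, B3->T, B6->F, B8->F, B9->F, B11->T; covers B1=T, B1=F, B2=T, B3=T, B6=F, B8=F, B9=F, B11=T
input #7 (n=10, t=1): events B1->T, B1->T, B1->T, B1->F, B2->T, B3->T, B6->F, B8->F, B9->F, B11->T; covers B1=T, B1=F, B2=T, B3=T, B6=F, B8=F, B9=F, B11=T
union over the pool: B1=T, B1=F, B2=T, B2=F, B3=T, B4=F, B5=E, B6=T, B6=F, B7=F, B8=T, B8=F, B9=T, B9=F, B10=T, B10=F, B11=T, B11=F
uncovered (4 of 22): B3=F, B4=T, B5=S, B7=T

Answer: 4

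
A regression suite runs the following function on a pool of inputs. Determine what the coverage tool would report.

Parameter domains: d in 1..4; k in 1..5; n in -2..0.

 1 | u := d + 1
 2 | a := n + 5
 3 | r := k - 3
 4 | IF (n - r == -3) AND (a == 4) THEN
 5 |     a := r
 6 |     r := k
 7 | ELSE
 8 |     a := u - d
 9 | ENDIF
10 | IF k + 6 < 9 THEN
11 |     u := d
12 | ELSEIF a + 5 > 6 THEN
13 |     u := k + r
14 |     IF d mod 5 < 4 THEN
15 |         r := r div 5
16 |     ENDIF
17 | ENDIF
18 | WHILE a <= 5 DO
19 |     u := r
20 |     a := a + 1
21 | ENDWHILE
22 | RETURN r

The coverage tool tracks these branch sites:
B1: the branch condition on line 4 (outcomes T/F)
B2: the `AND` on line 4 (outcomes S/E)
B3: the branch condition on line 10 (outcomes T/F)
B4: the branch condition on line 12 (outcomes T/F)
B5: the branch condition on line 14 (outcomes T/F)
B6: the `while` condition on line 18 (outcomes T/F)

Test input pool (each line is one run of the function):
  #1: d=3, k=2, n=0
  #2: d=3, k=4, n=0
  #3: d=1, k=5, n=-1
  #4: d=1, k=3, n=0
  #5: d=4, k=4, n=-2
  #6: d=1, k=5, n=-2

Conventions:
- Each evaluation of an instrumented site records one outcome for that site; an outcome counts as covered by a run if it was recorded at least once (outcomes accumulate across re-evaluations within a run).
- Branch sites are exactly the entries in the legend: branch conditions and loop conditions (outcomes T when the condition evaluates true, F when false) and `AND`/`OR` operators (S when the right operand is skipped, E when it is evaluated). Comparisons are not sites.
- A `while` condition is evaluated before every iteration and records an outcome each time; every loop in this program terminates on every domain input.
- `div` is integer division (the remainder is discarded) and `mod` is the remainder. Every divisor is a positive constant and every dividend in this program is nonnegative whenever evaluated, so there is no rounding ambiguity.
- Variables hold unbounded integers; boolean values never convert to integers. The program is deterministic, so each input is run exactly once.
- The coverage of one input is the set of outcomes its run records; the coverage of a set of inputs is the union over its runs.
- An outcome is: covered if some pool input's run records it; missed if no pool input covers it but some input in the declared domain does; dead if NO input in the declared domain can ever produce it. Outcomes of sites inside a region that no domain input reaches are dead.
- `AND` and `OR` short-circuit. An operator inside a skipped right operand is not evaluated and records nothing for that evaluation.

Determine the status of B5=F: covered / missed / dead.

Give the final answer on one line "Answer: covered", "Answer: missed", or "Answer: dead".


no pool input records B5=F
but domain input (d=4, k=5, n=-1) does record it -> reachable, so missed
Answer: missed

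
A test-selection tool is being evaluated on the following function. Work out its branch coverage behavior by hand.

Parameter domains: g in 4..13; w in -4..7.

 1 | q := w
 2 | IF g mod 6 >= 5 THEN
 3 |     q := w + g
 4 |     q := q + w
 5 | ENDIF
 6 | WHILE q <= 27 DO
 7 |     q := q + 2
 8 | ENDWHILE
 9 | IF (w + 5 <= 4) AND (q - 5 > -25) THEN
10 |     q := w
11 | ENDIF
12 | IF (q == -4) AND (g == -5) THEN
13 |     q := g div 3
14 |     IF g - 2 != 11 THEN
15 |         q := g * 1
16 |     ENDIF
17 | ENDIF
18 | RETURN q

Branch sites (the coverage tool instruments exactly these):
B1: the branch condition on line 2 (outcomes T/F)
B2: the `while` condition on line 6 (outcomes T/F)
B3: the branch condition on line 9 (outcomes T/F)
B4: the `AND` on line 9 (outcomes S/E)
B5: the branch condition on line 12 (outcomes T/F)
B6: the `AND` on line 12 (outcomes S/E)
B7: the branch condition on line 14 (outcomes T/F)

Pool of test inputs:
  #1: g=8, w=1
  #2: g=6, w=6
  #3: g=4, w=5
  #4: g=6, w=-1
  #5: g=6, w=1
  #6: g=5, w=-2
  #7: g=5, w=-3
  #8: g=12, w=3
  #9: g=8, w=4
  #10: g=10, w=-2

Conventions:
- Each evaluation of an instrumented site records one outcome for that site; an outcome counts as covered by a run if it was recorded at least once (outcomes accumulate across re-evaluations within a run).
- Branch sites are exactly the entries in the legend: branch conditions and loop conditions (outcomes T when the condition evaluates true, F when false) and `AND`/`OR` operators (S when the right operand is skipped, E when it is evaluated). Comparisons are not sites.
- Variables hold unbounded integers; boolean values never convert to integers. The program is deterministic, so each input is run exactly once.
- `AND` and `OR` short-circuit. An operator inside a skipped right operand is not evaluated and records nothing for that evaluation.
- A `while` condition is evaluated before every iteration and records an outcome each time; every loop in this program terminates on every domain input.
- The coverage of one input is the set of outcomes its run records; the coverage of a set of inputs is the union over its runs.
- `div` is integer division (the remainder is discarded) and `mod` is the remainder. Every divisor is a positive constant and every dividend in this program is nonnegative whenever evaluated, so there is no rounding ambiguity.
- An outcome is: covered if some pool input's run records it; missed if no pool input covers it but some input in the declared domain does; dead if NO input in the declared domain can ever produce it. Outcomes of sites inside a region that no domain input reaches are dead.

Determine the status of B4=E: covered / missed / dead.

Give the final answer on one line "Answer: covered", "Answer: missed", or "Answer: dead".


B4=E is recorded by pool input(s) 4, 6, 7, 10 -> covered
Answer: covered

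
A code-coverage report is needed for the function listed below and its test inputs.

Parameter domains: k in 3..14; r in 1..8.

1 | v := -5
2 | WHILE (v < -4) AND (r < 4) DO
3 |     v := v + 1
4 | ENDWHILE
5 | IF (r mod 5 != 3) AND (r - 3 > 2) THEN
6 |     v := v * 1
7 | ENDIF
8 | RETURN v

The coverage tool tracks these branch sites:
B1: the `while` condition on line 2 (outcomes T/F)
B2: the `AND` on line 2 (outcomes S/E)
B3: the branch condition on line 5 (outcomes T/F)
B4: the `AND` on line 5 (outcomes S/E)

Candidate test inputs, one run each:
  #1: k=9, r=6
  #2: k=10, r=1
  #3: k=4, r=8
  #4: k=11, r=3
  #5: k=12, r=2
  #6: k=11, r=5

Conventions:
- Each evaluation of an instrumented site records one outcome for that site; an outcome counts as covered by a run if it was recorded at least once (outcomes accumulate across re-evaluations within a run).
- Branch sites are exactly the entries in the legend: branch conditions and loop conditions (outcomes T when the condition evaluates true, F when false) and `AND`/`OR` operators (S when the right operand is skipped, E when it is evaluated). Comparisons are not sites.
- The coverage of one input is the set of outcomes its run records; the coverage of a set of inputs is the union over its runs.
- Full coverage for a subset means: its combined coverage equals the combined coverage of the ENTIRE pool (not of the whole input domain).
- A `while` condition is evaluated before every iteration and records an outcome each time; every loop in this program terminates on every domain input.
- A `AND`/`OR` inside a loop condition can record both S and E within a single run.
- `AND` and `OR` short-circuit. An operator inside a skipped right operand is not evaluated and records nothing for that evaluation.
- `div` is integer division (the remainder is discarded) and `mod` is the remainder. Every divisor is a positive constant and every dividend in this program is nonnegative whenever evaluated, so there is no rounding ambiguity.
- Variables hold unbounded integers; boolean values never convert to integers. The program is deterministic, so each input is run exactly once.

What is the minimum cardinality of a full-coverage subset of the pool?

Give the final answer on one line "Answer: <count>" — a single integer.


input #1, k=9, r=6: events B2->E, B1->F, B4->E, B3->T; outcomes B1=F, B2=E, B3=T, B4=E
input #2, k=10, r=1: events B2->E, B1->T, B2->S, B1->F, B4->E, B3->F; outcomes B1=T, B1=F, B2=S, B2=E, B3=F, B4=E
input #3, k=4, r=8: events B2->E, B1->F, B4->S, B3->F; outcomes B1=F, B2=E, B3=F, B4=S
input #4, k=11, r=3: events B2->E, B1->T, B2->S, B1->F, B4->S, B3->F; outcomes B1=T, B1=F, B2=S, B2=E, B3=F, B4=S
input #5, k=12, r=2: events B2->E, B1->T, B2->S, B1->F, B4->E, B3->F; outcomes B1=T, B1=F, B2=S, B2=E, B3=F, B4=E
input #6, k=11, r=5: events B2->E, B1->F, B4->E, B3->F; outcomes B1=F, B2=E, B3=F, B4=E
union over all inputs: B1=T, B1=F, B2=S, B2=E, B3=T, B3=F, B4=S, B4=E (8 outcomes)
every size-1 subset falls short of the 8 outcomes (best: 6/8)
size 2: inputs {1, 4} cover all 8 outcomes, and no lexicographically smaller subset of this size does
Answer: 2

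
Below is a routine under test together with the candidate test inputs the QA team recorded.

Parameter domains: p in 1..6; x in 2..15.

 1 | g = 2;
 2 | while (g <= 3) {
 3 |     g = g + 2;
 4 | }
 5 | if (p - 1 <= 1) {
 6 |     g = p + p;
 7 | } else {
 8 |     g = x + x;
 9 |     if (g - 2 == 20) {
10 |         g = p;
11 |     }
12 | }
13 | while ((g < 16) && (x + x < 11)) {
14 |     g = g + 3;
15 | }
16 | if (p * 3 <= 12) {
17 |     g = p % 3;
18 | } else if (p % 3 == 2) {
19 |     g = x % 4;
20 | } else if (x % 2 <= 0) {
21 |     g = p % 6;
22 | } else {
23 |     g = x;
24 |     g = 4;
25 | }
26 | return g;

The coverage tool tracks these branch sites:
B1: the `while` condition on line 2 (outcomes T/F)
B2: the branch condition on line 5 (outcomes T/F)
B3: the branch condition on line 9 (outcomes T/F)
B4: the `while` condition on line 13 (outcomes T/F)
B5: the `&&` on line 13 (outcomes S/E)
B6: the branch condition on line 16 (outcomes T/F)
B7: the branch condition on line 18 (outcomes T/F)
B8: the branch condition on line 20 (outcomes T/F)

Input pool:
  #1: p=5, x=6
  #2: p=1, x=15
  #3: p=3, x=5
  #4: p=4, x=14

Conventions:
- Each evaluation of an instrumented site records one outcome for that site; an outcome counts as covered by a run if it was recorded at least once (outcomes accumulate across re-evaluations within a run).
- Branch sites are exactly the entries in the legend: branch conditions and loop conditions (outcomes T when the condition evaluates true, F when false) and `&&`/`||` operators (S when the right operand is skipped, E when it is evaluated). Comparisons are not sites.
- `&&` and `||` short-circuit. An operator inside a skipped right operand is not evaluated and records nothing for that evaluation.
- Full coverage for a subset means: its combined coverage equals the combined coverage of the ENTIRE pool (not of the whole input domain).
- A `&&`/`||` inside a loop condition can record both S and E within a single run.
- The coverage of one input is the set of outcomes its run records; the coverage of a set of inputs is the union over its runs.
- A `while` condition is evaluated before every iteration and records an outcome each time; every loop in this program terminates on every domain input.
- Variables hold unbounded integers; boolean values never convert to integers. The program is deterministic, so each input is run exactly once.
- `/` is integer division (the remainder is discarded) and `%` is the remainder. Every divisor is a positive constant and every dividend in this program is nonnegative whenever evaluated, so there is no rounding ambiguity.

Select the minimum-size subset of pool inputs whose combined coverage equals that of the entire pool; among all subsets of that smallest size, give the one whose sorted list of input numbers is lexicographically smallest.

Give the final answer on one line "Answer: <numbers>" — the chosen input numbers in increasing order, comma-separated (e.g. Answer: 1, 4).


run #1 (p=5, x=6) runs B1->T, B1->F, B2->F, B3->F, B5->E, B4->F, B6->F, B7->T; records B1=T, B1=F, B2=F, B3=F, B4=F, B5=E, B6=F, B7=T
run #2 (p=1, x=15) runs B1->T, B1->F, B2->T, B5->E, B4->F, B6->T; records B1=T, B1=F, B2=T, B4=F, B5=E, B6=T
run #3 (p=3, x=5) runs B1->T, B1->F, B2->F, B3->F, B5->E, B4->T, B5->E, B4->T, B5->S, B4->F, B6->T; records B1=T, B1=F, B2=F, B3=F, B4=T, B4=F, B5=S, B5=E, B6=T
run #4 (p=4, x=14) runs B1->T, B1->F, B2->F, B3->F, B5->S, B4->F, B6->T; records B1=T, B1=F, B2=F, B3=F, B4=F, B5=S, B6=T
union over all inputs: B1=T, B1=F, B2=T, B2=F, B3=F, B4=T, B4=F, B5=S, B5=E, B6=T, B6=F, B7=T (12 outcomes)
size 1 is not enough: best union over all size-1 subsets is 9/12
size 2 is not enough: best union over all size-2 subsets is 11/12
size 3: inputs {1, 2, 3} cover all 12 outcomes, and no lexicographically smaller subset of this size does
Answer: 1, 2, 3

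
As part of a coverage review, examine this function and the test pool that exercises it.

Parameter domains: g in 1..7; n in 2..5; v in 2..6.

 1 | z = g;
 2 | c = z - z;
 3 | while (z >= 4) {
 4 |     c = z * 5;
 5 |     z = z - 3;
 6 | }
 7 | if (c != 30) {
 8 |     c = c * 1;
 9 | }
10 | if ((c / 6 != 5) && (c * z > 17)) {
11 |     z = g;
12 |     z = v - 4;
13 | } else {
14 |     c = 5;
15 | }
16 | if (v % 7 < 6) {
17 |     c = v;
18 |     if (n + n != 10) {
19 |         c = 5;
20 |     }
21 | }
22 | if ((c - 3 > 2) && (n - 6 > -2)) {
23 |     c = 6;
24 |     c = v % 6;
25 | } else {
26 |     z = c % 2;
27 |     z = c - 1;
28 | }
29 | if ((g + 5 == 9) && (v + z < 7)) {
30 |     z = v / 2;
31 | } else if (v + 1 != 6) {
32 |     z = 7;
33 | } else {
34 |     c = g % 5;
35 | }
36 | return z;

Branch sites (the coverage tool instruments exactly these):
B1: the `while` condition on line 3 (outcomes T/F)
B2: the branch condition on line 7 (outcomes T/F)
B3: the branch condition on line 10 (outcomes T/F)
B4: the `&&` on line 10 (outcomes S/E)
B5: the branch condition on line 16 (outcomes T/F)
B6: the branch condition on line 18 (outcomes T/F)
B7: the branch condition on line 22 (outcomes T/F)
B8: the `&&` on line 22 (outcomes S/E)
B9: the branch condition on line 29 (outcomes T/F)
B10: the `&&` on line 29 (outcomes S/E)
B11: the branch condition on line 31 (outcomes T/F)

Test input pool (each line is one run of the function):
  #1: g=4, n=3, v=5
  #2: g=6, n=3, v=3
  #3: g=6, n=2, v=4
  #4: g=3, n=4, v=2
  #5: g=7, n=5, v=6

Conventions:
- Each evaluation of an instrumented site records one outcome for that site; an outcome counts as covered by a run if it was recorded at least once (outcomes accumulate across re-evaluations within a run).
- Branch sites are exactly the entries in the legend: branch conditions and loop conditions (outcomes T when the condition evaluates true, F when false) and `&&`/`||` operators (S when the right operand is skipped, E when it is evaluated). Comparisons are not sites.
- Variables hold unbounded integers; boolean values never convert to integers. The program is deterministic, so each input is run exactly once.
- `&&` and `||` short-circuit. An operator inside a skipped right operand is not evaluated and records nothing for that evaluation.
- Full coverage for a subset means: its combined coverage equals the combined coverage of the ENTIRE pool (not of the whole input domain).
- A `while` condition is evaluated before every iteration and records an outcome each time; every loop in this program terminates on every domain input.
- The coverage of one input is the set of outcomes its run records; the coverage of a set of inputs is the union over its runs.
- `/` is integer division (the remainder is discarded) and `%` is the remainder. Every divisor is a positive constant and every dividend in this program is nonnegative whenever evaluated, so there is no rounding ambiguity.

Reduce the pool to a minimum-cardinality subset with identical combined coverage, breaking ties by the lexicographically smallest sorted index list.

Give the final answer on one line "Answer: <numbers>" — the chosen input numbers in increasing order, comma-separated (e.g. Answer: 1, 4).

#1 (g=4, n=3, v=5) -> B1->T, B1->F, B2->T, B4->E, B3->T, B5->T, B6->T, B8->S, B7->F, B10->E, B9->F, B11->F; covered: B1=T, B1=F, B2=T, B3=T, B4=E, B5=T, B6=T, B7=F, B8=S, B9=F, B10=E, B11=F
#2 (g=6, n=3, v=3) -> B1->T, B1->F, B2->F, B4->S, B3->F, B5->T, B6->T, B8->S, B7->F, B10->S, B9->F, B11->T; covered: B1=T, B1=F, B2=F, B3=F, B4=S, B5=T, B6=T, B7=F, B8=S, B9=F, B10=S, B11=T
#3 (g=6, n=2, v=4) -> B1->T, B1->F, B2->F, B4->S, B3->F, B5->T, B6->T, B8->S, B7->F, B10->S, B9->F, B11->T; covered: B1=T, B1=F, B2=F, B3=F, B4=S, B5=T, B6=T, B7=F, B8=S, B9=F, B10=S, B11=T
#4 (g=3, n=4, v=2) -> B1->F, B2->T, B4->E, B3->F, B5->T, B6->T, B8->S, B7->F, B10->S, B9->F, B11->T; covered: B1=F, B2=T, B3=F, B4=E, B5=T, B6=T, B7=F, B8=S, B9=F, B10=S, B11=T
#5 (g=7, n=5, v=6) -> B1->T, B1->T, B1->F, B2->T, B4->E, B3->T, B5->F, B8->E, B7->T, B10->S, B9->F, B11->T; covered: B1=T, B1=F, B2=T, B3=T, B4=E, B5=F, B7=T, B8=E, B9=F, B10=S, B11=T
together the pool reaches 20 outcomes: B1=T, B1=F, B2=T, B2=F, B3=T, B3=F, B4=S, B4=E, B5=T, B5=F, B6=T, B7=T, B7=F, B8=S, B8=E, B9=F, B10=S, B10=E, B11=T, B11=F
no size-1 subset reaches all 20 outcomes (best union: 12/20)
no size-2 subset reaches all 20 outcomes (best union: 18/20)
size 3: inputs {1, 2, 5} cover all 20 outcomes, and no lexicographically smaller subset of this size does

Answer: 1, 2, 5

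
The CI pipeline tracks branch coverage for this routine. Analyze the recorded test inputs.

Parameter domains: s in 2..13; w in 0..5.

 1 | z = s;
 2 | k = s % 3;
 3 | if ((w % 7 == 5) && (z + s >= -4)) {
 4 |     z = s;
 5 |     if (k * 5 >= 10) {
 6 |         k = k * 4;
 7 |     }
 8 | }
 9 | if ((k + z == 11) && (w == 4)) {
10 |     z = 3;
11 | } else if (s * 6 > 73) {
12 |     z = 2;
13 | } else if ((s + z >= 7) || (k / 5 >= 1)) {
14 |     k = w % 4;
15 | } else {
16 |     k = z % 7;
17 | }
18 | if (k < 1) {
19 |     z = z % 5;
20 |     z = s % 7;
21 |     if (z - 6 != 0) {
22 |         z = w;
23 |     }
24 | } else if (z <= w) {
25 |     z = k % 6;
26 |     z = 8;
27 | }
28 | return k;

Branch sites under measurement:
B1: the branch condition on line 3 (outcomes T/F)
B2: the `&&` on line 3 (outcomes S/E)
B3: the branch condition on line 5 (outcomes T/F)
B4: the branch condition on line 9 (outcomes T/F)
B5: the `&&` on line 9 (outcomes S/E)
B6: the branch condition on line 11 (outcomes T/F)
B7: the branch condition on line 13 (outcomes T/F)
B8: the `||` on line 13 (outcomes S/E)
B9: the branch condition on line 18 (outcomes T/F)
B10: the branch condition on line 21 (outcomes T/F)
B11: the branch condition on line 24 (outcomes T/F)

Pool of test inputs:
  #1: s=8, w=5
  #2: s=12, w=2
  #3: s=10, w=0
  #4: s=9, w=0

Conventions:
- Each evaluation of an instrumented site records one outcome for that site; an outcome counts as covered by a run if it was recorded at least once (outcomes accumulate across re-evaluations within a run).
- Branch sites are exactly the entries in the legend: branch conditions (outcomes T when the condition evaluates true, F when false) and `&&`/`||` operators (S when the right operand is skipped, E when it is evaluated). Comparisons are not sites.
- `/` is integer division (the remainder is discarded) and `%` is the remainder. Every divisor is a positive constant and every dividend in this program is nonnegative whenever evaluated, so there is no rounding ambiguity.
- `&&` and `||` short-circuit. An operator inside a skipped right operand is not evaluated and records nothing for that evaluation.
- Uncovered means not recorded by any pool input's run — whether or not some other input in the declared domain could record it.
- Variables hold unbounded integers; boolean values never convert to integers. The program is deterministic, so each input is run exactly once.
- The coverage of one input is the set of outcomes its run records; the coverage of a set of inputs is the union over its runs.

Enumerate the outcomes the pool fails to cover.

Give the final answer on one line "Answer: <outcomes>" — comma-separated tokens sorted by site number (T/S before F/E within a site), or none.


run #1 (s=8, w=5) runs B2->E, B1->T, B3->T, B5->S, B4->F, B6->F, B8->S, B7->T, B9->F, B11->F; records B1=T, B2=E, B3=T, B4=F, B5=S, B6=F, B7=T, B8=S, B9=F, B11=F
run #2 (s=12, w=2) runs B2->S, B1->F, B5->S, B4->F, B6->F, B8->S, B7->T, B9->F, B11->F; records B1=F, B2=S, B4=F, B5=S, B6=F, B7=T, B8=S, B9=F, B11=F
run #3 (s=10, w=0) runs B2->S, B1->F, B5->E, B4->F, B6->F, B8->S, B7->T, B9->T, B10->T; records B1=F, B2=S, B4=F, B5=E, B6=F, B7=T, B8=S, B9=T, B10=T
run #4 (s=9, w=0) runs B2->S, B1->F, B5->S, B4->F, B6->F, B8->S, B7->T, B9->T, B10->T; records B1=F, B2=S, B4=F, B5=S, B6=F, B7=T, B8=S, B9=T, B10=T
union over the pool: B1=T, B1=F, B2=S, B2=E, B3=T, B4=F, B5=S, B5=E, B6=F, B7=T, B8=S, B9=T, B9=F, B10=T, B11=F
uncovered (7 of 22): B3=F, B4=T, B6=T, B7=F, B8=E, B10=F, B11=T
Answer: B3=F, B4=T, B6=T, B7=F, B8=E, B10=F, B11=T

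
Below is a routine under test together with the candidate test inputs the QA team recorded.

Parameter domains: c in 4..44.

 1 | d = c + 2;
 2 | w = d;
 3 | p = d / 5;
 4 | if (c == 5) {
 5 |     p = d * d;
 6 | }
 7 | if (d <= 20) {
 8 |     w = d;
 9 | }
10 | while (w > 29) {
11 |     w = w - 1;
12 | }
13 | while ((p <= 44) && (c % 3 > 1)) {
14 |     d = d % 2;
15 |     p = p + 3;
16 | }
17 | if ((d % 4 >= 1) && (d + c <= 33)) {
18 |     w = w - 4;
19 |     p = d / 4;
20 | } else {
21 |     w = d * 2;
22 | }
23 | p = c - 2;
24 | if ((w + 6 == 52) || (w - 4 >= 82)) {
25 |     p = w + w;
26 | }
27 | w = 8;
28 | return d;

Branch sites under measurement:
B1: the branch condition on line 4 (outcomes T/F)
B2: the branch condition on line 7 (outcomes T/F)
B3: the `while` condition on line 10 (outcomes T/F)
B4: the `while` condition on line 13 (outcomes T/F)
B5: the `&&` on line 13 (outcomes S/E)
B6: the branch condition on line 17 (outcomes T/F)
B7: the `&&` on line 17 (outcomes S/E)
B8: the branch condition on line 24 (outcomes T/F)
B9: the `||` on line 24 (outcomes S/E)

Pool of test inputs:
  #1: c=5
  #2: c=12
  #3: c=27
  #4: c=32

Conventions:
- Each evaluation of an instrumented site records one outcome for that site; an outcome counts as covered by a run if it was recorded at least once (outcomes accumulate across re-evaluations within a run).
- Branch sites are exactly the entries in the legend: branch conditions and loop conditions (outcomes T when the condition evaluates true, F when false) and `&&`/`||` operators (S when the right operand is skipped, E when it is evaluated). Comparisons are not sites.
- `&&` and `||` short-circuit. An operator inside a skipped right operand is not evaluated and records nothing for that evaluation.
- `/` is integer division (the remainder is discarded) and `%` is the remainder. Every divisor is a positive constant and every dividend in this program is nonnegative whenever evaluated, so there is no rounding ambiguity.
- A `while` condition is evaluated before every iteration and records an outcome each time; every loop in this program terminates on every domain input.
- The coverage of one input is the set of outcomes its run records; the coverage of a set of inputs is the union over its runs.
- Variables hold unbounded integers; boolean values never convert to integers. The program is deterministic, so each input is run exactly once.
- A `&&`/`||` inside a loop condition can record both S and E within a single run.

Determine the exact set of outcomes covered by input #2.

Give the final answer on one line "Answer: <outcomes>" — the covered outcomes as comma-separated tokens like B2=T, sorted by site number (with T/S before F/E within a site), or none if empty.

Event log for input #2 (c=12):
  B1->F, B2->T, B3->F, B5->E, B4->F, B7->E, B6->T, B9->E, B8->F
distinct outcomes covered: B1=F, B2=T, B3=F, B4=F, B5=E, B6=T, B7=E, B8=F, B9=E

Answer: B1=F, B2=T, B3=F, B4=F, B5=E, B6=T, B7=E, B8=F, B9=E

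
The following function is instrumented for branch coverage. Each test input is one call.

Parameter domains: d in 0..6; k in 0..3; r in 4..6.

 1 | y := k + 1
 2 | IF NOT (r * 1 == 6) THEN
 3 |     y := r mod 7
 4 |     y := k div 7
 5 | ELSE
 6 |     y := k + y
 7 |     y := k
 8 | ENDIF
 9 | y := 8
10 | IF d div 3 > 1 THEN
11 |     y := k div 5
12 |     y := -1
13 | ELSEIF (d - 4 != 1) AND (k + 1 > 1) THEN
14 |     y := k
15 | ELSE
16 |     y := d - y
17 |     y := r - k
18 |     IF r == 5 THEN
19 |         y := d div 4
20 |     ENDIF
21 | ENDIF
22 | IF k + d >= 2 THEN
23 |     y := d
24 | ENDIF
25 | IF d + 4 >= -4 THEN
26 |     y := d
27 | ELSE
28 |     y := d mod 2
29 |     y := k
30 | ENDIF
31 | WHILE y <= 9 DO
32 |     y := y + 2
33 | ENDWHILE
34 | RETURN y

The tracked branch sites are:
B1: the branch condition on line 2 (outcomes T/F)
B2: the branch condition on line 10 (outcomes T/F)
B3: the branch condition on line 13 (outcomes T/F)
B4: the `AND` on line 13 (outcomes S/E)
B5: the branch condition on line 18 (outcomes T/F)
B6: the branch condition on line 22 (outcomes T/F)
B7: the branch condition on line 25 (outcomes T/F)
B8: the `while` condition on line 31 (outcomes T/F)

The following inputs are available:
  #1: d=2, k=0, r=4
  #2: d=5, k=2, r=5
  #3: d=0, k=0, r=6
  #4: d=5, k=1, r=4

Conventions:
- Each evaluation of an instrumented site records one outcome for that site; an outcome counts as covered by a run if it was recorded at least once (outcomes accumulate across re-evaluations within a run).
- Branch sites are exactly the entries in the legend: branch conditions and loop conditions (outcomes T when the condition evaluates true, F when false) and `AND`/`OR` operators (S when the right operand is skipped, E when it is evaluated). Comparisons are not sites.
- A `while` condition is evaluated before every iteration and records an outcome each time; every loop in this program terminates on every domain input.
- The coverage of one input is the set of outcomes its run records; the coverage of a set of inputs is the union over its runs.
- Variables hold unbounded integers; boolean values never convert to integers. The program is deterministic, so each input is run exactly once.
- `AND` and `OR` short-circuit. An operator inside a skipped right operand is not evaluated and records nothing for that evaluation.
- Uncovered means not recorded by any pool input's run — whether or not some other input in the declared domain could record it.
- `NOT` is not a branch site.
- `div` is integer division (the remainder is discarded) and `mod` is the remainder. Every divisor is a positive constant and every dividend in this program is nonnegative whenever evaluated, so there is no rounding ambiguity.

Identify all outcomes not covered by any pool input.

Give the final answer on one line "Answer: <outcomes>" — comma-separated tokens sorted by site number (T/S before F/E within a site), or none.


#1 (d=2, k=0, r=4) -> B1->T, B2->F, B4->E, B3->F, B5->F, B6->T, B7->T, B8->T, B8->T, B8->T, B8->T, B8->F; covered: B1=T, B2=F, B3=F, B4=E, B5=F, B6=T, B7=T, B8=T, B8=F
#2 (d=5, k=2, r=5) -> B1->T, B2->F, B4->S, B3->F, B5->T, B6->T, B7->T, B8->T, B8->T, B8->T, B8->F; covered: B1=T, B2=F, B3=F, B4=S, B5=T, B6=T, B7=T, B8=T, B8=F
#3 (d=0, k=0, r=6) -> B1->F, B2->F, B4->E, B3->F, B5->F, B6->F, B7->T, B8->T, B8->T, B8->T, B8->T, B8->T, B8->F; covered: B1=F, B2=F, B3=F, B4=E, B5=F, B6=F, B7=T, B8=T, B8=F
#4 (d=5, k=1, r=4) -> B1->T, B2->F, B4->S, B3->F, B5->F, B6->T, B7->T, B8->T, B8->T, B8->T, B8->F; covered: B1=T, B2=F, B3=F, B4=S, B5=F, B6=T, B7=T, B8=T, B8=F
union over the pool: B1=T, B1=F, B2=F, B3=F, B4=S, B4=E, B5=T, B5=F, B6=T, B6=F, B7=T, B8=T, B8=F
uncovered (3 of 16): B2=T, B3=T, B7=F
Answer: B2=T, B3=T, B7=F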